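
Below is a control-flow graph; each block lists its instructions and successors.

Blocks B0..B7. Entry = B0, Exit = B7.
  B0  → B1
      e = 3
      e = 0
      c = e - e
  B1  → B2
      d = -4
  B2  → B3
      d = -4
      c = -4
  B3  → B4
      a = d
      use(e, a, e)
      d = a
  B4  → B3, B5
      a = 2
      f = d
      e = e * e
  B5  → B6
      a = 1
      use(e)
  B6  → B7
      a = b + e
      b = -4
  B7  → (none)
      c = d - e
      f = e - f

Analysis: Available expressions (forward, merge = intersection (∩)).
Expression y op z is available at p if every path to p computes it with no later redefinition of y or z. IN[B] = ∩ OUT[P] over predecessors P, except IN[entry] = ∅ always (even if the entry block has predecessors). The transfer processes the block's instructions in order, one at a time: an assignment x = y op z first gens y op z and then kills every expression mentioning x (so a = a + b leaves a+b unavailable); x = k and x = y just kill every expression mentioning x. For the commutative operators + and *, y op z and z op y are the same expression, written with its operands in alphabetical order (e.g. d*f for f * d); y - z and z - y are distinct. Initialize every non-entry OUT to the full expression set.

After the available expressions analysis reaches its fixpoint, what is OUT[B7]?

Answer: {d-e}

Trace:
Fixpoint table:
  B0:   IN={}   OUT={e-e}
  B1:   IN={e-e}   OUT={e-e}
  B2:   IN={e-e}   OUT={e-e}
  B3:   IN={}   OUT={}
  B4:   IN={}   OUT={}
  B5:   IN={}   OUT={}
  B6:   IN={}   OUT={}
  B7:   IN={}   OUT={d-e}

Merge at B7: IN[B7] = OUT[B6] = {}
Applying B7's transfer function to that IN value gives OUT[B7] (row B7 above).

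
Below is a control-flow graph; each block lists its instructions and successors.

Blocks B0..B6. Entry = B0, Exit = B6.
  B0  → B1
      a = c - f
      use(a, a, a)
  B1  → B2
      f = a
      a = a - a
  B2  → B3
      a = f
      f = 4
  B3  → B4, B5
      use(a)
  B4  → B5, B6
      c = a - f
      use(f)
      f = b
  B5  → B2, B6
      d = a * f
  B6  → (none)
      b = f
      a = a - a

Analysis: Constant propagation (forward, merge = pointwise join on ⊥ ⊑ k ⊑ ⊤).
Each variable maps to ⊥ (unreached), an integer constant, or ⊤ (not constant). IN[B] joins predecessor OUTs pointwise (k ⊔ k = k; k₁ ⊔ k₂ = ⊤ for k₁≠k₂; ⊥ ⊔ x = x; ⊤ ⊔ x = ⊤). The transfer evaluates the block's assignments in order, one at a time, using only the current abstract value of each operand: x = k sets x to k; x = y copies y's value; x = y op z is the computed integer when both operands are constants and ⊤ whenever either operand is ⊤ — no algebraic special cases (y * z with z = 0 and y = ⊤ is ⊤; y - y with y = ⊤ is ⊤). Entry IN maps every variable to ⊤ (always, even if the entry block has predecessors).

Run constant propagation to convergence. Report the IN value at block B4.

Fixpoint table:
  B0:  IN=(all ⊤)  OUT=(all ⊤)
  B1:  IN=(all ⊤)  OUT=(all ⊤)
  B2:  IN=(all ⊤)  OUT={f:4; rest ⊤}
  B3:  IN={f:4; rest ⊤}  OUT={f:4; rest ⊤}
  B4:  IN={f:4; rest ⊤}  OUT=(all ⊤)
  B5:  IN=(all ⊤)  OUT=(all ⊤)
  B6:  IN=(all ⊤)  OUT=(all ⊤)

Merge at B4: IN[B4] = OUT[B3] = {a: ⊤, b: ⊤, c: ⊤, d: ⊤, e: ⊤, f: 4}

Answer: {a: ⊤, b: ⊤, c: ⊤, d: ⊤, e: ⊤, f: 4}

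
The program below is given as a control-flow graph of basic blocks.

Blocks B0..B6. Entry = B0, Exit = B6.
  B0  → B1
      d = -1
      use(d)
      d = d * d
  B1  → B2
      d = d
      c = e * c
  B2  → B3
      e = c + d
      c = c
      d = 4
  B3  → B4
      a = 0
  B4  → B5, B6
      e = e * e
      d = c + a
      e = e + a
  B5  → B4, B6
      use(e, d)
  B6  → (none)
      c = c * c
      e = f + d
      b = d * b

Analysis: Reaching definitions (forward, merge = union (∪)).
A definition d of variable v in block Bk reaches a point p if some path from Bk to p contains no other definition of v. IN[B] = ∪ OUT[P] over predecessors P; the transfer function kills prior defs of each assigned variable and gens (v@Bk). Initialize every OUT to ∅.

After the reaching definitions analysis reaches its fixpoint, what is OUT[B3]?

Answer: {a@B3, c@B2, d@B2, e@B2}

Trace:
Per-block solution:
  B0: | IN={} | OUT={d@B0}
  B1: | IN={d@B0} | OUT={c@B1, d@B1}
  B2: | IN={c@B1, d@B1} | OUT={c@B2, d@B2, e@B2}
  B3: | IN={c@B2, d@B2, e@B2} | OUT={a@B3, c@B2, d@B2, e@B2}
  B4: | IN={a@B3, c@B2, d@B2, d@B4, e@B2, e@B4} | OUT={a@B3, c@B2, d@B4, e@B4}
  B5: | IN={a@B3, c@B2, d@B4, e@B4} | OUT={a@B3, c@B2, d@B4, e@B4}
  B6: | IN={a@B3, c@B2, d@B4, e@B4} | OUT={a@B3, b@B6, c@B6, d@B4, e@B6}

Merge at B3: IN[B3] = OUT[B2] = {c@B2, d@B2, e@B2}
Applying B3's transfer function to that IN value gives OUT[B3] (row B3 above).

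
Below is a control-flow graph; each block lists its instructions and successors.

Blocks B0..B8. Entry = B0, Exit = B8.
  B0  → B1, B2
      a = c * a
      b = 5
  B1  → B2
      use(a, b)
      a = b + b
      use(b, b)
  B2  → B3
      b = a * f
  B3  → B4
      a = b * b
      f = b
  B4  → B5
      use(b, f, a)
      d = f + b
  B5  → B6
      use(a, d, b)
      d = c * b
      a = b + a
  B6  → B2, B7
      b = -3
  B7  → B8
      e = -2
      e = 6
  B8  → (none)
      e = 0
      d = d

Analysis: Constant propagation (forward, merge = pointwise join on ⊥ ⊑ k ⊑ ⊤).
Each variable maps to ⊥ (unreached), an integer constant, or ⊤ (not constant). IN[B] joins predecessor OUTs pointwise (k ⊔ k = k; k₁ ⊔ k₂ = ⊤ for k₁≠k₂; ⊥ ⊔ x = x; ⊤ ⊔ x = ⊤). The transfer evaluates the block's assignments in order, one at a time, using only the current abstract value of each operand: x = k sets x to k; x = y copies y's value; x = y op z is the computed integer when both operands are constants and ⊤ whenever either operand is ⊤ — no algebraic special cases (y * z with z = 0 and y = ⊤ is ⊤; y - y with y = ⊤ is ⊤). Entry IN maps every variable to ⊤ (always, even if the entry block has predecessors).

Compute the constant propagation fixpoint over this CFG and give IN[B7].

Fixpoint table:
  B0:   IN=(all ⊤)   OUT={b:5; rest ⊤}
  B1:   IN={b:5; rest ⊤}   OUT={a:10, b:5; rest ⊤}
  B2:   IN=(all ⊤)   OUT=(all ⊤)
  B3:   IN=(all ⊤)   OUT=(all ⊤)
  B4:   IN=(all ⊤)   OUT=(all ⊤)
  B5:   IN=(all ⊤)   OUT=(all ⊤)
  B6:   IN=(all ⊤)   OUT={b:-3; rest ⊤}
  B7:   IN={b:-3; rest ⊤}   OUT={b:-3, e:6; rest ⊤}
  B8:   IN={b:-3, e:6; rest ⊤}   OUT={b:-3, e:0; rest ⊤}

Merge at B7: IN[B7] = OUT[B6] = {a: ⊤, b: -3, c: ⊤, d: ⊤, e: ⊤, f: ⊤}

Answer: {a: ⊤, b: -3, c: ⊤, d: ⊤, e: ⊤, f: ⊤}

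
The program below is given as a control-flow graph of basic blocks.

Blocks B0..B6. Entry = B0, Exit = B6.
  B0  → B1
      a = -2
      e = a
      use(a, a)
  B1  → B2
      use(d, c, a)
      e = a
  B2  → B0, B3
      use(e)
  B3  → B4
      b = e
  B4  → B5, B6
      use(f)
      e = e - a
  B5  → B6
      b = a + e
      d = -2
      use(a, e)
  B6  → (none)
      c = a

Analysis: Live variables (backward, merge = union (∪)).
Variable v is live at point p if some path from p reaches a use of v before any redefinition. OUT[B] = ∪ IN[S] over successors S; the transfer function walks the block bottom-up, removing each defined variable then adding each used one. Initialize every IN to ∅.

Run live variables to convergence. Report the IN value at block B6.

Converged values:
  B0: | IN={c, d, f} | OUT={a, c, d, f}
  B1: | IN={a, c, d, f} | OUT={a, c, d, e, f}
  B2: | IN={a, c, d, e, f} | OUT={a, c, d, e, f}
  B3: | IN={a, e, f} | OUT={a, e, f}
  B4: | IN={a, e, f} | OUT={a, e}
  B5: | IN={a, e} | OUT={a}
  B6: | IN={a} | OUT={}

B6 is the boundary node: OUT[B6] = {}
Applying B6's transfer function to that OUT value gives IN[B6] (row B6 above).

Answer: {a}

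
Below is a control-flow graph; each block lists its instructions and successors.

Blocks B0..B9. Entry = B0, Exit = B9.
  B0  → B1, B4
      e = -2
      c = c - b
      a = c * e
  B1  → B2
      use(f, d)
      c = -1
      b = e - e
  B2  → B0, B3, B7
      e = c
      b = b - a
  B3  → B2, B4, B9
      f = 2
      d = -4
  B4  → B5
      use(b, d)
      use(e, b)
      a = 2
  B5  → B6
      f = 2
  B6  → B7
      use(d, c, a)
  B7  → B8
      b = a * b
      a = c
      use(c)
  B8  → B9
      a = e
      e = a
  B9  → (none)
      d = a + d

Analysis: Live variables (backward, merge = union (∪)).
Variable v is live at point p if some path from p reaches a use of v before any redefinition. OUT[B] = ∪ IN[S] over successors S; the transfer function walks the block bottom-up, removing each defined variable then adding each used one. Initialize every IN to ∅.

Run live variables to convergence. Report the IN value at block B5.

Fixpoint table:
  B0:   IN={b, c, d, f}   OUT={a, b, c, d, e, f}
  B1:   IN={a, d, e, f}   OUT={a, b, c, d, f}
  B2:   IN={a, b, c, d, f}   OUT={a, b, c, d, e, f}
  B3:   IN={a, b, c, e}   OUT={a, b, c, d, e, f}
  B4:   IN={b, c, d, e}   OUT={a, b, c, d, e}
  B5:   IN={a, b, c, d, e}   OUT={a, b, c, d, e}
  B6:   IN={a, b, c, d, e}   OUT={a, b, c, d, e}
  B7:   IN={a, b, c, d, e}   OUT={d, e}
  B8:   IN={d, e}   OUT={a, d}
  B9:   IN={a, d}   OUT={}

Merge at B5: OUT[B5] = IN[B6] = {a, b, c, d, e}
Applying B5's transfer function to that OUT value gives IN[B5] (row B5 above).

Answer: {a, b, c, d, e}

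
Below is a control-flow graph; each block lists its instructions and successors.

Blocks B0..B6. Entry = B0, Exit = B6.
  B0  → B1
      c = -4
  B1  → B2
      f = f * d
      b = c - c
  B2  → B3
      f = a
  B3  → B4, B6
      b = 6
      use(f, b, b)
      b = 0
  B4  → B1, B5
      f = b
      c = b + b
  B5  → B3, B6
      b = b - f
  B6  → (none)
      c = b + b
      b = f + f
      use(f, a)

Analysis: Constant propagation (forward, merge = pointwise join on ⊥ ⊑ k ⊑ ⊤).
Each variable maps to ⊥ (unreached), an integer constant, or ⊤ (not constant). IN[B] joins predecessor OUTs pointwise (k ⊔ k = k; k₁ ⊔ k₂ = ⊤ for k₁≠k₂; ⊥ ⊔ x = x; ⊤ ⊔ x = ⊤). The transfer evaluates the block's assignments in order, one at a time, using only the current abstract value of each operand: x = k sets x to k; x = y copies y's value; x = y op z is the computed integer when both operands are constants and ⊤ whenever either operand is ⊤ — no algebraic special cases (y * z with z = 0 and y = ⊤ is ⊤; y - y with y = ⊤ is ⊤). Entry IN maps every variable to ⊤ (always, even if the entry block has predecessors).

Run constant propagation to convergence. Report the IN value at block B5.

Converged values:
  B0:  IN=(all ⊤)  OUT={c:-4; rest ⊤}
  B1:  IN=(all ⊤)  OUT=(all ⊤)
  B2:  IN=(all ⊤)  OUT=(all ⊤)
  B3:  IN=(all ⊤)  OUT={b:0; rest ⊤}
  B4:  IN={b:0; rest ⊤}  OUT={b:0, c:0, f:0; rest ⊤}
  B5:  IN={b:0, c:0, f:0; rest ⊤}  OUT={b:0, c:0, f:0; rest ⊤}
  B6:  IN={b:0; rest ⊤}  OUT={c:0; rest ⊤}

Merge at B5: IN[B5] = OUT[B4] = {a: ⊤, b: 0, c: 0, d: ⊤, e: ⊤, f: 0}

Answer: {a: ⊤, b: 0, c: 0, d: ⊤, e: ⊤, f: 0}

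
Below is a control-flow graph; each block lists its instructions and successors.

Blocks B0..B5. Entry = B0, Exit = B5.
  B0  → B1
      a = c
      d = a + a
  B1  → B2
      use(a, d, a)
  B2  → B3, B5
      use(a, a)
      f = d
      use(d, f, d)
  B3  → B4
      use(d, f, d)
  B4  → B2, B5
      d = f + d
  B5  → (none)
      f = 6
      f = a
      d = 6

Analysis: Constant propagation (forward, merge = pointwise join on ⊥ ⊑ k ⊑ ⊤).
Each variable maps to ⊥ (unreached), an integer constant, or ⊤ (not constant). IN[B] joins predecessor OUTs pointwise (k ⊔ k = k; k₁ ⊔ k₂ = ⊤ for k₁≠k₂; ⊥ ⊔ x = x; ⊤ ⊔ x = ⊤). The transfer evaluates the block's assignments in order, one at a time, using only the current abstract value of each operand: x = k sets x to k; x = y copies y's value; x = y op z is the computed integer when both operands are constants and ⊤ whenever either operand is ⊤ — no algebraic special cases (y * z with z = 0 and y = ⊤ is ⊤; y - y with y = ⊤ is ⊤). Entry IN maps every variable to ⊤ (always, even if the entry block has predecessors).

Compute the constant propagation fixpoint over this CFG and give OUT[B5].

Converged values:
  B0:   IN=(all ⊤)   OUT=(all ⊤)
  B1:   IN=(all ⊤)   OUT=(all ⊤)
  B2:   IN=(all ⊤)   OUT=(all ⊤)
  B3:   IN=(all ⊤)   OUT=(all ⊤)
  B4:   IN=(all ⊤)   OUT=(all ⊤)
  B5:   IN=(all ⊤)   OUT={d:6; rest ⊤}

Merge at B5: IN[B5] = OUT[B2] ⊔ OUT[B4] = {a: ⊤, b: ⊤, c: ⊤, d: ⊤, e: ⊤, f: ⊤}
Applying B5's transfer function to that IN value gives OUT[B5] (row B5 above).

Answer: {a: ⊤, b: ⊤, c: ⊤, d: 6, e: ⊤, f: ⊤}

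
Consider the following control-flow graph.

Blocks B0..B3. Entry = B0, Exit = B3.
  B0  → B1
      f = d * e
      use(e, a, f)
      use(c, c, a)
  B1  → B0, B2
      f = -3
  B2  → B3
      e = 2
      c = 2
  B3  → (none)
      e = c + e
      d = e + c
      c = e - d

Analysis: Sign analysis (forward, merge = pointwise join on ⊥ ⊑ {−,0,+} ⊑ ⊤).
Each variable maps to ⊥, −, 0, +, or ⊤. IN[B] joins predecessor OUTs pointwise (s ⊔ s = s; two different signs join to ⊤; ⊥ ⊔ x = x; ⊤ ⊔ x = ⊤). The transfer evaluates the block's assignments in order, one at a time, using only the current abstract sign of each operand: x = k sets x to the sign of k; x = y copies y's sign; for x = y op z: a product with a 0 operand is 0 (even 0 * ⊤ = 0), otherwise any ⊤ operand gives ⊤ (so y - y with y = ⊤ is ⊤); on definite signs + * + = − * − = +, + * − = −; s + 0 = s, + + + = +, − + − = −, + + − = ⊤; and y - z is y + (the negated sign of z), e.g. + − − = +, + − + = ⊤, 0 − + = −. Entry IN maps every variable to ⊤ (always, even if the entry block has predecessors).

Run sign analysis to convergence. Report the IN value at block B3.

Converged values:
  B0: | IN=(all ⊤) | OUT=(all ⊤)
  B1: | IN=(all ⊤) | OUT={f:-; rest ⊤}
  B2: | IN={f:-; rest ⊤} | OUT={c:+, e:+, f:-; rest ⊤}
  B3: | IN={c:+, e:+, f:-; rest ⊤} | OUT={d:+, e:+, f:-; rest ⊤}

Merge at B3: IN[B3] = OUT[B2] = {a: ⊤, b: ⊤, c: +, d: ⊤, e: +, f: -}

Answer: {a: ⊤, b: ⊤, c: +, d: ⊤, e: +, f: -}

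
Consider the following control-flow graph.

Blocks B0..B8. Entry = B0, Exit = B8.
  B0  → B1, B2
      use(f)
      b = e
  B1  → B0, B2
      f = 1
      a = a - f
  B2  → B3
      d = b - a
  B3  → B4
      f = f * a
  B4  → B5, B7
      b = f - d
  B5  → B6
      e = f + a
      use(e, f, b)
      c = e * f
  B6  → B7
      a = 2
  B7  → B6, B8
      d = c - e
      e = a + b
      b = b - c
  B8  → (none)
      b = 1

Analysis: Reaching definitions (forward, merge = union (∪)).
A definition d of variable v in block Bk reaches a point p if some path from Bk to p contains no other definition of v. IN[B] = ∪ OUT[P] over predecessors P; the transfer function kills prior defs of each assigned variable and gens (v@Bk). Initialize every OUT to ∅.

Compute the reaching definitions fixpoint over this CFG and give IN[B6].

Converged values:
  B0:  IN={a@B1, b@B0, f@B1}  OUT={a@B1, b@B0, f@B1}
  B1:  IN={a@B1, b@B0, f@B1}  OUT={a@B1, b@B0, f@B1}
  B2:  IN={a@B1, b@B0, f@B1}  OUT={a@B1, b@B0, d@B2, f@B1}
  B3:  IN={a@B1, b@B0, d@B2, f@B1}  OUT={a@B1, b@B0, d@B2, f@B3}
  B4:  IN={a@B1, b@B0, d@B2, f@B3}  OUT={a@B1, b@B4, d@B2, f@B3}
  B5:  IN={a@B1, b@B4, d@B2, f@B3}  OUT={a@B1, b@B4, c@B5, d@B2, e@B5, f@B3}
  B6:  IN={a@B1, a@B6, b@B4, b@B7, c@B5, d@B2, d@B7, e@B5, e@B7, f@B3}  OUT={a@B6, b@B4, b@B7, c@B5, d@B2, d@B7, e@B5, e@B7, f@B3}
  B7:  IN={a@B1, a@B6, b@B4, b@B7, c@B5, d@B2, d@B7, e@B5, e@B7, f@B3}  OUT={a@B1, a@B6, b@B7, c@B5, d@B7, e@B7, f@B3}
  B8:  IN={a@B1, a@B6, b@B7, c@B5, d@B7, e@B7, f@B3}  OUT={a@B1, a@B6, b@B8, c@B5, d@B7, e@B7, f@B3}

Merge at B6: IN[B6] = OUT[B5] ⊔ OUT[B7] = {a@B1, a@B6, b@B4, b@B7, c@B5, d@B2, d@B7, e@B5, e@B7, f@B3}

Answer: {a@B1, a@B6, b@B4, b@B7, c@B5, d@B2, d@B7, e@B5, e@B7, f@B3}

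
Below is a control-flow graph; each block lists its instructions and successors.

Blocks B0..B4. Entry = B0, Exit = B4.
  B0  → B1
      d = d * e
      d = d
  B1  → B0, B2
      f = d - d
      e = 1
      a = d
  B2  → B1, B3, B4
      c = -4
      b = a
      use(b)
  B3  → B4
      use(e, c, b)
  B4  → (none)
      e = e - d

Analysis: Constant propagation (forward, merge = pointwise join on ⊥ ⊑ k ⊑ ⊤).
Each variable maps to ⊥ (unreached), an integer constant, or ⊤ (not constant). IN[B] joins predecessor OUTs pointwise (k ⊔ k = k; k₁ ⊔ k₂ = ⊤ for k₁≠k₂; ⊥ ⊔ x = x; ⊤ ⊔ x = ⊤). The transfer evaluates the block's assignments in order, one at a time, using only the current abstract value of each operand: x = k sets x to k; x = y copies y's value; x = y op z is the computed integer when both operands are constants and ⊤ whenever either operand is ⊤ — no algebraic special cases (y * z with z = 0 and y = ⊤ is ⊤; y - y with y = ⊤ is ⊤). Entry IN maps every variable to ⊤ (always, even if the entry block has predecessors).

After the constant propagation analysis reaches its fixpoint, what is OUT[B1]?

Converged values:
  B0: | IN=(all ⊤) | OUT=(all ⊤)
  B1: | IN=(all ⊤) | OUT={e:1; rest ⊤}
  B2: | IN={e:1; rest ⊤} | OUT={c:-4, e:1; rest ⊤}
  B3: | IN={c:-4, e:1; rest ⊤} | OUT={c:-4, e:1; rest ⊤}
  B4: | IN={c:-4, e:1; rest ⊤} | OUT={c:-4; rest ⊤}

Merge at B1: IN[B1] = OUT[B0] ⊔ OUT[B2] = {a: ⊤, b: ⊤, c: ⊤, d: ⊤, e: ⊤, f: ⊤}
Applying B1's transfer function to that IN value gives OUT[B1] (row B1 above).

Answer: {a: ⊤, b: ⊤, c: ⊤, d: ⊤, e: 1, f: ⊤}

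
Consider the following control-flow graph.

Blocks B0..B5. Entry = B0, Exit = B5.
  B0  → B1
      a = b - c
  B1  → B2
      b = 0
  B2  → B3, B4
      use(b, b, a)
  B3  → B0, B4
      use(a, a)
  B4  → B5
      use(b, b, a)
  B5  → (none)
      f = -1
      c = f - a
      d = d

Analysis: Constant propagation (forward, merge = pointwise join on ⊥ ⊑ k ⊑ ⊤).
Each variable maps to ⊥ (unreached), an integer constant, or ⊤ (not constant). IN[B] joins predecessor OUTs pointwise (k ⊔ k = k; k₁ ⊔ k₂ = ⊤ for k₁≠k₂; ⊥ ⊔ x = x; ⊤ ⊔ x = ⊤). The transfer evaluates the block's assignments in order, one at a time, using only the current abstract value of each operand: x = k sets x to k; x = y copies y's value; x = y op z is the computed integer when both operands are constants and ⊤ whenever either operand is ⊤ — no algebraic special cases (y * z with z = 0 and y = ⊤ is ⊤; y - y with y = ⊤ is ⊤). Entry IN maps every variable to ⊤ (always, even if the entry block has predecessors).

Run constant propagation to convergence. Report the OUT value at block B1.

Fixpoint table:
  B0:   IN=(all ⊤)   OUT=(all ⊤)
  B1:   IN=(all ⊤)   OUT={b:0; rest ⊤}
  B2:   IN={b:0; rest ⊤}   OUT={b:0; rest ⊤}
  B3:   IN={b:0; rest ⊤}   OUT={b:0; rest ⊤}
  B4:   IN={b:0; rest ⊤}   OUT={b:0; rest ⊤}
  B5:   IN={b:0; rest ⊤}   OUT={b:0, f:-1; rest ⊤}

Merge at B1: IN[B1] = OUT[B0] = {a: ⊤, b: ⊤, c: ⊤, d: ⊤, e: ⊤, f: ⊤}
Applying B1's transfer function to that IN value gives OUT[B1] (row B1 above).

Answer: {a: ⊤, b: 0, c: ⊤, d: ⊤, e: ⊤, f: ⊤}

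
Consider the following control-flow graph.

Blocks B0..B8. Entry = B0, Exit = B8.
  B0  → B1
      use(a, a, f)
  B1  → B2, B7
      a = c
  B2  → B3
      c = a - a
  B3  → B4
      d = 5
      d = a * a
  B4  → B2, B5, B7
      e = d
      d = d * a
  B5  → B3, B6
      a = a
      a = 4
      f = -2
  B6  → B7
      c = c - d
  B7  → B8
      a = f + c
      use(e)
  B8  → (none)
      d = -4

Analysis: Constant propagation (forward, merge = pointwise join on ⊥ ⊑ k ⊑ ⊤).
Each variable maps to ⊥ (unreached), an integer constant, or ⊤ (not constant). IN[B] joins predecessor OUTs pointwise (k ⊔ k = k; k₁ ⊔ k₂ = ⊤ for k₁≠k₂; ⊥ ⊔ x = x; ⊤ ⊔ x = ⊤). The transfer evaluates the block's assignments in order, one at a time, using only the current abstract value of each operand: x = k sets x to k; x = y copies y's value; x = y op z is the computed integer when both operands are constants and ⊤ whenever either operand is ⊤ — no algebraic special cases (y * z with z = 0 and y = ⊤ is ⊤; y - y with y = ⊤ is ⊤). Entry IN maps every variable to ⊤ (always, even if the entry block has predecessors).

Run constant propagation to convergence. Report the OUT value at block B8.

Converged values:
  B0:   IN=(all ⊤)   OUT=(all ⊤)
  B1:   IN=(all ⊤)   OUT=(all ⊤)
  B2:   IN=(all ⊤)   OUT=(all ⊤)
  B3:   IN=(all ⊤)   OUT=(all ⊤)
  B4:   IN=(all ⊤)   OUT=(all ⊤)
  B5:   IN=(all ⊤)   OUT={a:4, f:-2; rest ⊤}
  B6:   IN={a:4, f:-2; rest ⊤}   OUT={a:4, f:-2; rest ⊤}
  B7:   IN=(all ⊤)   OUT=(all ⊤)
  B8:   IN=(all ⊤)   OUT={d:-4; rest ⊤}

Merge at B8: IN[B8] = OUT[B7] = {a: ⊤, b: ⊤, c: ⊤, d: ⊤, e: ⊤, f: ⊤}
Applying B8's transfer function to that IN value gives OUT[B8] (row B8 above).

Answer: {a: ⊤, b: ⊤, c: ⊤, d: -4, e: ⊤, f: ⊤}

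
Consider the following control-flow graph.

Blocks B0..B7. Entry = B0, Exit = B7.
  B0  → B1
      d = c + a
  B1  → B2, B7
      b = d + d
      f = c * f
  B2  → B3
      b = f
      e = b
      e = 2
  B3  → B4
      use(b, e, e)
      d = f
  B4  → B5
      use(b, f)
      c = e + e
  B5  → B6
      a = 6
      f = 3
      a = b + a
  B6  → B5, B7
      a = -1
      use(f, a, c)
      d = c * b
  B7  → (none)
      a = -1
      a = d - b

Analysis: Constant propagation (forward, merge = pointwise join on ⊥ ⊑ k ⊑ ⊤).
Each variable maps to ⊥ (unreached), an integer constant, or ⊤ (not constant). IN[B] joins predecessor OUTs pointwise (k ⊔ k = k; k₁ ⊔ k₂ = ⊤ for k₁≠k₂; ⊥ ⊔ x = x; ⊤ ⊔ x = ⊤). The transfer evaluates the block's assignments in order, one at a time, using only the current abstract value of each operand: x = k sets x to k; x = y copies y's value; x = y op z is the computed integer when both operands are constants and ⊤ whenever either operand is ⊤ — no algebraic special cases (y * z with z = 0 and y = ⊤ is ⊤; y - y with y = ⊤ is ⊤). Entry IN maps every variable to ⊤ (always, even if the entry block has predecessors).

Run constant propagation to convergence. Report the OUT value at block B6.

Converged values:
  B0:   IN=(all ⊤)   OUT=(all ⊤)
  B1:   IN=(all ⊤)   OUT=(all ⊤)
  B2:   IN=(all ⊤)   OUT={e:2; rest ⊤}
  B3:   IN={e:2; rest ⊤}   OUT={e:2; rest ⊤}
  B4:   IN={e:2; rest ⊤}   OUT={c:4, e:2; rest ⊤}
  B5:   IN={c:4, e:2; rest ⊤}   OUT={c:4, e:2, f:3; rest ⊤}
  B6:   IN={c:4, e:2, f:3; rest ⊤}   OUT={a:-1, c:4, e:2, f:3; rest ⊤}
  B7:   IN=(all ⊤)   OUT=(all ⊤)

Merge at B6: IN[B6] = OUT[B5] = {a: ⊤, b: ⊤, c: 4, d: ⊤, e: 2, f: 3}
Applying B6's transfer function to that IN value gives OUT[B6] (row B6 above).

Answer: {a: -1, b: ⊤, c: 4, d: ⊤, e: 2, f: 3}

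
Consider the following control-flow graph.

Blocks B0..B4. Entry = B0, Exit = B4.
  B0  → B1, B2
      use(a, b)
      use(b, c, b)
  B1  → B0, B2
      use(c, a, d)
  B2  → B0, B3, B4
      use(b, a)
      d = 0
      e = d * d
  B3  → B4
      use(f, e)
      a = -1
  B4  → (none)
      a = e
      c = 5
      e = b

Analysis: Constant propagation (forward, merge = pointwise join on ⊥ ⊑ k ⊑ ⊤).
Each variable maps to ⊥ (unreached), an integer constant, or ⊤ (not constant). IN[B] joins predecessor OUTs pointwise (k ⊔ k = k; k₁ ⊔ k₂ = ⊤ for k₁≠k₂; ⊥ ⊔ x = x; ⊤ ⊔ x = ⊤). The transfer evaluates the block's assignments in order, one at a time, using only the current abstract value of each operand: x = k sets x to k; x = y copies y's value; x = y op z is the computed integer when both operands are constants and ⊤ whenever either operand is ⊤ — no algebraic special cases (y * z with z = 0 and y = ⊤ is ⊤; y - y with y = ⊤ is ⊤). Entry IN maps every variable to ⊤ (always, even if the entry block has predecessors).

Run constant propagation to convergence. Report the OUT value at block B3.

Answer: {a: -1, b: ⊤, c: ⊤, d: 0, e: 0, f: ⊤}

Derivation:
Fixpoint table:
  B0:   IN=(all ⊤)   OUT=(all ⊤)
  B1:   IN=(all ⊤)   OUT=(all ⊤)
  B2:   IN=(all ⊤)   OUT={d:0, e:0; rest ⊤}
  B3:   IN={d:0, e:0; rest ⊤}   OUT={a:-1, d:0, e:0; rest ⊤}
  B4:   IN={d:0, e:0; rest ⊤}   OUT={a:0, c:5, d:0; rest ⊤}

Merge at B3: IN[B3] = OUT[B2] = {a: ⊤, b: ⊤, c: ⊤, d: 0, e: 0, f: ⊤}
Applying B3's transfer function to that IN value gives OUT[B3] (row B3 above).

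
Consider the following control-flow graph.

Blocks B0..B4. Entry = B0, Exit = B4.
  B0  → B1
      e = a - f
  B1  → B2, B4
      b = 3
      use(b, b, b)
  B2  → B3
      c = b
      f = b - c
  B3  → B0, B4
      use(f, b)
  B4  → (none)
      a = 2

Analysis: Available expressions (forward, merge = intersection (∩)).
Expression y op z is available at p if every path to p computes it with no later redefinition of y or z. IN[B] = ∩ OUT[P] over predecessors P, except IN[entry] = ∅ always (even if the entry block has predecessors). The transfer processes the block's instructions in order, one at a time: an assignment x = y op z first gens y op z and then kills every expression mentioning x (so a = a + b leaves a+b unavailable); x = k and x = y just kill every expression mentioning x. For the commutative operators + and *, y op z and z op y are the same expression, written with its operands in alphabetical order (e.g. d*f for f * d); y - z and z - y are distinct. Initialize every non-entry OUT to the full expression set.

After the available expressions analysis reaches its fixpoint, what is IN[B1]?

Answer: {a-f}

Working:
Converged values:
  B0:  IN={}  OUT={a-f}
  B1:  IN={a-f}  OUT={a-f}
  B2:  IN={a-f}  OUT={b-c}
  B3:  IN={b-c}  OUT={b-c}
  B4:  IN={}  OUT={}

Merge at B1: IN[B1] = OUT[B0] = {a-f}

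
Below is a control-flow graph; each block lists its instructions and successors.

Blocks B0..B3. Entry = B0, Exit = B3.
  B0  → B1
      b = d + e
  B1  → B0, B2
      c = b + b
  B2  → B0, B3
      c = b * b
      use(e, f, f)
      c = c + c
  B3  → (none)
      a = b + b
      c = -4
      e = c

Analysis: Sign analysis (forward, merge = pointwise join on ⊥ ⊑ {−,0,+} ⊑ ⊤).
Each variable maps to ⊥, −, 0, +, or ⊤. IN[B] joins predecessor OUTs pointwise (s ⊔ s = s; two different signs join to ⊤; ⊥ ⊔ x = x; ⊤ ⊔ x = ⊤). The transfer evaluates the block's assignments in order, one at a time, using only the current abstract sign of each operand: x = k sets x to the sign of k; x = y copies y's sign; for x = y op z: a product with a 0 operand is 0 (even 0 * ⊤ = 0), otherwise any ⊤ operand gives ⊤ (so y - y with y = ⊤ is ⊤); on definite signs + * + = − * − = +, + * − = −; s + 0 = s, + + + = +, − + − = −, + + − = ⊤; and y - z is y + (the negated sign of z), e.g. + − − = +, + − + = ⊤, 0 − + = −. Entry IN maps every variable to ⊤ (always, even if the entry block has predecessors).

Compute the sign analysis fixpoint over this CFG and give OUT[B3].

Answer: {a: ⊤, b: ⊤, c: -, d: ⊤, e: -, f: ⊤}

Trace:
Converged values:
  B0:  IN=(all ⊤)  OUT=(all ⊤)
  B1:  IN=(all ⊤)  OUT=(all ⊤)
  B2:  IN=(all ⊤)  OUT=(all ⊤)
  B3:  IN=(all ⊤)  OUT={c:-, e:-; rest ⊤}

Merge at B3: IN[B3] = OUT[B2] = {a: ⊤, b: ⊤, c: ⊤, d: ⊤, e: ⊤, f: ⊤}
Applying B3's transfer function to that IN value gives OUT[B3] (row B3 above).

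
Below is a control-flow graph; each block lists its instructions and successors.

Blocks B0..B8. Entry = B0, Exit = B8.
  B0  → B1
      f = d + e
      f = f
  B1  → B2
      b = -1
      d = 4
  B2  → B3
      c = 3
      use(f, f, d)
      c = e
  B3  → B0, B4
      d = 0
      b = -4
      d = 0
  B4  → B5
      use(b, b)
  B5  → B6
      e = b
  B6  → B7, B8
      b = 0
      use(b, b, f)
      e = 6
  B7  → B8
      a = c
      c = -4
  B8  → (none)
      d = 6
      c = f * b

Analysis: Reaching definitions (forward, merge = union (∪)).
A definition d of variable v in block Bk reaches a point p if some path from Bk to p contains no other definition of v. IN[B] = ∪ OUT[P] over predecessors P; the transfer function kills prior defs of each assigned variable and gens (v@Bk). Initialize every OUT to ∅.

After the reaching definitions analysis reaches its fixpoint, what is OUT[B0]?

Answer: {b@B3, c@B2, d@B3, f@B0}

Derivation:
Converged values:
  B0: | IN={b@B3, c@B2, d@B3, f@B0} | OUT={b@B3, c@B2, d@B3, f@B0}
  B1: | IN={b@B3, c@B2, d@B3, f@B0} | OUT={b@B1, c@B2, d@B1, f@B0}
  B2: | IN={b@B1, c@B2, d@B1, f@B0} | OUT={b@B1, c@B2, d@B1, f@B0}
  B3: | IN={b@B1, c@B2, d@B1, f@B0} | OUT={b@B3, c@B2, d@B3, f@B0}
  B4: | IN={b@B3, c@B2, d@B3, f@B0} | OUT={b@B3, c@B2, d@B3, f@B0}
  B5: | IN={b@B3, c@B2, d@B3, f@B0} | OUT={b@B3, c@B2, d@B3, e@B5, f@B0}
  B6: | IN={b@B3, c@B2, d@B3, e@B5, f@B0} | OUT={b@B6, c@B2, d@B3, e@B6, f@B0}
  B7: | IN={b@B6, c@B2, d@B3, e@B6, f@B0} | OUT={a@B7, b@B6, c@B7, d@B3, e@B6, f@B0}
  B8: | IN={a@B7, b@B6, c@B2, c@B7, d@B3, e@B6, f@B0} | OUT={a@B7, b@B6, c@B8, d@B8, e@B6, f@B0}

Merge at B0 (entry node, so the boundary value {} is joined with the incoming edge(s)): IN[B0] = {} ⊔ OUT[B3] = {b@B3, c@B2, d@B3, f@B0}
Applying B0's transfer function to that IN value gives OUT[B0] (row B0 above).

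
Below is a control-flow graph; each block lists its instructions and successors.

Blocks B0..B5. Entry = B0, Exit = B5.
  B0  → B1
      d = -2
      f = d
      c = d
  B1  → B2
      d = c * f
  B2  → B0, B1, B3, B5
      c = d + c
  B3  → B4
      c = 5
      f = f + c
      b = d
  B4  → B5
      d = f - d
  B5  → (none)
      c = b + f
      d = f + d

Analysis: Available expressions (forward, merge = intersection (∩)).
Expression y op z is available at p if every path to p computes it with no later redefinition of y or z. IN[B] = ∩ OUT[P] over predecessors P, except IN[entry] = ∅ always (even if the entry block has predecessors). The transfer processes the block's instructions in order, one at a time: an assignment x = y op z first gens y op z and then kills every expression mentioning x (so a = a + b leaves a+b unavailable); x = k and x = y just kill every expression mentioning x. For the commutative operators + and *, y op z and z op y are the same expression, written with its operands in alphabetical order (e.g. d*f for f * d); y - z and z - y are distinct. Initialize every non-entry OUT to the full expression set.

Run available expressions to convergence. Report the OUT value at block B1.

Answer: {c*f}

Derivation:
Fixpoint table:
  B0: | IN={} | OUT={}
  B1: | IN={} | OUT={c*f}
  B2: | IN={c*f} | OUT={}
  B3: | IN={} | OUT={}
  B4: | IN={} | OUT={}
  B5: | IN={} | OUT={b+f}

Merge at B1: IN[B1] = OUT[B0] ∩ OUT[B2] = {}
Applying B1's transfer function to that IN value gives OUT[B1] (row B1 above).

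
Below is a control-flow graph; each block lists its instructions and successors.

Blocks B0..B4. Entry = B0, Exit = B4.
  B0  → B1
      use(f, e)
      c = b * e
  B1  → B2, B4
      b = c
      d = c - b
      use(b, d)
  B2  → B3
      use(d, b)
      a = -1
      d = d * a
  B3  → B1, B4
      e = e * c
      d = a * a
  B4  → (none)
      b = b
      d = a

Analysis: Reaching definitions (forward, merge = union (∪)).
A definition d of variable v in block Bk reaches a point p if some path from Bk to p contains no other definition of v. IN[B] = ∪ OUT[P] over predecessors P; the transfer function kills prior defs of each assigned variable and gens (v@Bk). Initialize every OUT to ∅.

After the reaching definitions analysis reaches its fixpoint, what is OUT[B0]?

Converged values:
  B0:   IN={}   OUT={c@B0}
  B1:   IN={a@B2, b@B1, c@B0, d@B3, e@B3}   OUT={a@B2, b@B1, c@B0, d@B1, e@B3}
  B2:   IN={a@B2, b@B1, c@B0, d@B1, e@B3}   OUT={a@B2, b@B1, c@B0, d@B2, e@B3}
  B3:   IN={a@B2, b@B1, c@B0, d@B2, e@B3}   OUT={a@B2, b@B1, c@B0, d@B3, e@B3}
  B4:   IN={a@B2, b@B1, c@B0, d@B1, d@B3, e@B3}   OUT={a@B2, b@B4, c@B0, d@B4, e@B3}

B0 is the boundary node: IN[B0] = {}
Applying B0's transfer function to that IN value gives OUT[B0] (row B0 above).

Answer: {c@B0}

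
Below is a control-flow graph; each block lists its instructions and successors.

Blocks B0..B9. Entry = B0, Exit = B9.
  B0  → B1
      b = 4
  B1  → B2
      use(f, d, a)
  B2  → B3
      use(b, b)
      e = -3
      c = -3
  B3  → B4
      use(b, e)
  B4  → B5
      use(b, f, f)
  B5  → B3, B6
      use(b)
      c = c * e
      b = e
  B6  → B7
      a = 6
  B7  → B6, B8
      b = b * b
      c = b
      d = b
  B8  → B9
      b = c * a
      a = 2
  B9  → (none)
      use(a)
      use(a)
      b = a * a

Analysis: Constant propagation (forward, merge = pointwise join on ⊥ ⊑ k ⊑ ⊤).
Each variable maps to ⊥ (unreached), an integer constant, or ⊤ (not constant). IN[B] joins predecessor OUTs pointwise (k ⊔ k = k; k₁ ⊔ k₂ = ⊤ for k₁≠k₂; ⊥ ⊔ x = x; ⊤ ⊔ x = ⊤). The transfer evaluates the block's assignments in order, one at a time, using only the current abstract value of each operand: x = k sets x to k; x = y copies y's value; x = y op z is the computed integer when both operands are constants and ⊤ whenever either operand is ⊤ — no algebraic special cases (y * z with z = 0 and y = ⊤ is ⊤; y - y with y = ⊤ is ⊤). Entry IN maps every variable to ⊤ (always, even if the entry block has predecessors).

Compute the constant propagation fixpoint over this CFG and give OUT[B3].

Answer: {a: ⊤, b: ⊤, c: ⊤, d: ⊤, e: -3, f: ⊤}

Trace:
Converged values:
  B0:   IN=(all ⊤)   OUT={b:4; rest ⊤}
  B1:   IN={b:4; rest ⊤}   OUT={b:4; rest ⊤}
  B2:   IN={b:4; rest ⊤}   OUT={b:4, c:-3, e:-3; rest ⊤}
  B3:   IN={e:-3; rest ⊤}   OUT={e:-3; rest ⊤}
  B4:   IN={e:-3; rest ⊤}   OUT={e:-3; rest ⊤}
  B5:   IN={e:-3; rest ⊤}   OUT={b:-3, e:-3; rest ⊤}
  B6:   IN={e:-3; rest ⊤}   OUT={a:6, e:-3; rest ⊤}
  B7:   IN={a:6, e:-3; rest ⊤}   OUT={a:6, e:-3; rest ⊤}
  B8:   IN={a:6, e:-3; rest ⊤}   OUT={a:2, e:-3; rest ⊤}
  B9:   IN={a:2, e:-3; rest ⊤}   OUT={a:2, b:4, e:-3; rest ⊤}

Merge at B3: IN[B3] = OUT[B2] ⊔ OUT[B5] = {a: ⊤, b: ⊤, c: ⊤, d: ⊤, e: -3, f: ⊤}
Applying B3's transfer function to that IN value gives OUT[B3] (row B3 above).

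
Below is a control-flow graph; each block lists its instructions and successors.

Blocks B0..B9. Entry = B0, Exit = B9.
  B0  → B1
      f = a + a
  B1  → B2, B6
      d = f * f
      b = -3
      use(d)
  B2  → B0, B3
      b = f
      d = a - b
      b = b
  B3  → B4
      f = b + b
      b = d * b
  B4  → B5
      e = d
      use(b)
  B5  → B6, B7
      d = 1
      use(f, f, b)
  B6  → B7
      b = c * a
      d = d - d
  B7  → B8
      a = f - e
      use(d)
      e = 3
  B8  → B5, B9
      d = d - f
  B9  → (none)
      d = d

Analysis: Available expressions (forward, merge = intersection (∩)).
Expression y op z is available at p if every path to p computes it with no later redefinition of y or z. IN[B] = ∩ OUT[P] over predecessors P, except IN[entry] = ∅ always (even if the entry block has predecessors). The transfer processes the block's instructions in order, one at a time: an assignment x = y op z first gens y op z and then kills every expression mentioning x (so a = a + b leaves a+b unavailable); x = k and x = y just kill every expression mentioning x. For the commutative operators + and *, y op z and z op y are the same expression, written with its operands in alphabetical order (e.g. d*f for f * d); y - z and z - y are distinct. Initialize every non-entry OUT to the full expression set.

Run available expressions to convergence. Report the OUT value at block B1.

Per-block solution:
  B0:   IN={}   OUT={a+a}
  B1:   IN={a+a}   OUT={a+a, f*f}
  B2:   IN={a+a, f*f}   OUT={a+a, f*f}
  B3:   IN={a+a, f*f}   OUT={a+a}
  B4:   IN={a+a}   OUT={a+a}
  B5:   IN={}   OUT={}
  B6:   IN={}   OUT={a*c}
  B7:   IN={}   OUT={}
  B8:   IN={}   OUT={}
  B9:   IN={}   OUT={}

Merge at B1: IN[B1] = OUT[B0] = {a+a}
Applying B1's transfer function to that IN value gives OUT[B1] (row B1 above).

Answer: {a+a, f*f}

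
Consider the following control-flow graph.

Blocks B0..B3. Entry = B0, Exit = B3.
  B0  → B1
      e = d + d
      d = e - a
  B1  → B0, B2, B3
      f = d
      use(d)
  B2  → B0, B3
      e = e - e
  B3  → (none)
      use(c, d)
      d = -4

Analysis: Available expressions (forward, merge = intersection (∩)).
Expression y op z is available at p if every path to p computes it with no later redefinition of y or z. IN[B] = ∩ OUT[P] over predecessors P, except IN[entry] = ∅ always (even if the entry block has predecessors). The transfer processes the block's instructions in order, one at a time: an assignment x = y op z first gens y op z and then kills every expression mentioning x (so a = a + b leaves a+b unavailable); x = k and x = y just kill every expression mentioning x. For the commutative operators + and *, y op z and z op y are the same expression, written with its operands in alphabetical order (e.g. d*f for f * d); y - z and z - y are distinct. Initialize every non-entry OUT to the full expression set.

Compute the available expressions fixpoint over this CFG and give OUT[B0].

Per-block solution:
  B0: | IN={} | OUT={e-a}
  B1: | IN={e-a} | OUT={e-a}
  B2: | IN={e-a} | OUT={}
  B3: | IN={} | OUT={}

Merge at B0 (entry node, so the boundary value {} is joined with the incoming edge(s)): IN[B0] = {} ∩ OUT[B1] ∩ OUT[B2] = {}
Applying B0's transfer function to that IN value gives OUT[B0] (row B0 above).

Answer: {e-a}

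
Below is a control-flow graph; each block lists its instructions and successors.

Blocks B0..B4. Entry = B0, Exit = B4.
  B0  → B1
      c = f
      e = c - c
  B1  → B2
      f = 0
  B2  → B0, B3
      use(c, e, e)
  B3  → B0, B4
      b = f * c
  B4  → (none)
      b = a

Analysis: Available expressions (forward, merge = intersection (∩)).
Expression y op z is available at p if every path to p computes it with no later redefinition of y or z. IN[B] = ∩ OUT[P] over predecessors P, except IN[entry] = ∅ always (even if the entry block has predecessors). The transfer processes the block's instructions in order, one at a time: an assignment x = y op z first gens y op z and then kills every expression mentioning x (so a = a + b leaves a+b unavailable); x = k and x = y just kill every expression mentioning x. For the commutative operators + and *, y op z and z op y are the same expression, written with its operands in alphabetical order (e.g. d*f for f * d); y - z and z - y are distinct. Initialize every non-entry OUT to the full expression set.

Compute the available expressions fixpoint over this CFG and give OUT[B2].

Fixpoint table:
  B0:   IN={}   OUT={c-c}
  B1:   IN={c-c}   OUT={c-c}
  B2:   IN={c-c}   OUT={c-c}
  B3:   IN={c-c}   OUT={c*f, c-c}
  B4:   IN={c*f, c-c}   OUT={c*f, c-c}

Merge at B2: IN[B2] = OUT[B1] = {c-c}
Applying B2's transfer function to that IN value gives OUT[B2] (row B2 above).

Answer: {c-c}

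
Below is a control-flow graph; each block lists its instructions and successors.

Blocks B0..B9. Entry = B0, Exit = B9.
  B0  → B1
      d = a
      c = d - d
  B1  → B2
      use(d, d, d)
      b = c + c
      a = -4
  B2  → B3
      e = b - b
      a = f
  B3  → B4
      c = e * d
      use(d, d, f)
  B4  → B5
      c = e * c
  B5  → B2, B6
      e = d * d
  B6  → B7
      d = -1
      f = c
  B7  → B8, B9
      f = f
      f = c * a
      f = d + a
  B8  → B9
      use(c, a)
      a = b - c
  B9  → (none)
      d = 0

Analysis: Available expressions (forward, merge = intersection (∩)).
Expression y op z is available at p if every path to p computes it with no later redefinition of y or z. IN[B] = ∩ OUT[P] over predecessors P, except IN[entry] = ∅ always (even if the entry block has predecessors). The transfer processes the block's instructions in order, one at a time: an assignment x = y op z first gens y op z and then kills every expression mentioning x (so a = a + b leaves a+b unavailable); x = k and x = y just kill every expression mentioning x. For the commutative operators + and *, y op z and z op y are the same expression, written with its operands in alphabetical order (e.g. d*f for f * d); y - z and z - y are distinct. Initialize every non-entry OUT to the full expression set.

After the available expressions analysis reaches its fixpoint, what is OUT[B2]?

Per-block solution:
  B0:   IN={}   OUT={d-d}
  B1:   IN={d-d}   OUT={c+c, d-d}
  B2:   IN={d-d}   OUT={b-b, d-d}
  B3:   IN={b-b, d-d}   OUT={b-b, d*e, d-d}
  B4:   IN={b-b, d*e, d-d}   OUT={b-b, d*e, d-d}
  B5:   IN={b-b, d*e, d-d}   OUT={b-b, d*d, d-d}
  B6:   IN={b-b, d*d, d-d}   OUT={b-b}
  B7:   IN={b-b}   OUT={a*c, a+d, b-b}
  B8:   IN={a*c, a+d, b-b}   OUT={b-b, b-c}
  B9:   IN={b-b}   OUT={b-b}

Merge at B2: IN[B2] = OUT[B1] ∩ OUT[B5] = {d-d}
Applying B2's transfer function to that IN value gives OUT[B2] (row B2 above).

Answer: {b-b, d-d}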